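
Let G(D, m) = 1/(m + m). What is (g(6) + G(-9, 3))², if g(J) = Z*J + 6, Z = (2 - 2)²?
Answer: 1369/36 ≈ 38.028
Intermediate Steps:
G(D, m) = 1/(2*m)
Z = 0 (Z = 0² = 0)
g(J) = 6 (g(J) = 0*J + 6 = 0 + 6 = 6)
(g(6) + G(-9, 3))² = (6 + (½)/3)² = (6 + (½)*(⅓))² = (6 + ⅙)² = (37/6)² = 1369/36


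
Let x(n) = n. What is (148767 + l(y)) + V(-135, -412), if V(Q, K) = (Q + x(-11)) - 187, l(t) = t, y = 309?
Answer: 148743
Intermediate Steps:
V(Q, K) = -198 + Q (V(Q, K) = (Q - 11) - 187 = (-11 + Q) - 187 = -198 + Q)
(148767 + l(y)) + V(-135, -412) = (148767 + 309) + (-198 - 135) = 149076 - 333 = 148743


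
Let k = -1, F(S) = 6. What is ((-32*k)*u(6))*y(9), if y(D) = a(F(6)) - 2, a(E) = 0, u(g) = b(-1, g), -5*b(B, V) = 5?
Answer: 64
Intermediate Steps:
b(B, V) = -1 (b(B, V) = -⅕*5 = -1)
u(g) = -1
y(D) = -2 (y(D) = 0 - 2 = -2)
((-32*k)*u(6))*y(9) = (-32*(-1)*(-1))*(-2) = (32*(-1))*(-2) = -32*(-2) = 64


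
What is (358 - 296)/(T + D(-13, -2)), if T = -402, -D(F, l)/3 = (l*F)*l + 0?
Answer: -31/123 ≈ -0.25203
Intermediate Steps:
D(F, l) = -3*F*l² (D(F, l) = -3*((l*F)*l + 0) = -3*((F*l)*l + 0) = -3*(F*l² + 0) = -3*F*l²)
(358 - 296)/(T + D(-13, -2)) = (358 - 296)/(-402 - 3*(-13)*(-2)²) = 62/(-402 - 3*(-13)*4) = 62/(-402 + 156) = 62/(-246) = 62*(-1/246) = -31/123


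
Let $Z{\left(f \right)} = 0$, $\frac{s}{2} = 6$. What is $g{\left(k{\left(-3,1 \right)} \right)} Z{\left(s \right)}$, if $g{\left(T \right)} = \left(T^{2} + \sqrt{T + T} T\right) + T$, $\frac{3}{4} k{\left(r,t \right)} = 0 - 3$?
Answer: $0$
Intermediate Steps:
$s = 12$ ($s = 2 \cdot 6 = 12$)
$k{\left(r,t \right)} = -4$ ($k{\left(r,t \right)} = \frac{4 \left(0 - 3\right)}{3} = \frac{4}{3} \left(-3\right) = -4$)
$g{\left(T \right)} = T + T^{2} + \sqrt{2} T^{\frac{3}{2}}$ ($g{\left(T \right)} = \left(T^{2} + \sqrt{2 T} T\right) + T = \left(T^{2} + \sqrt{2} \sqrt{T} T\right) + T = \left(T^{2} + \sqrt{2} T^{\frac{3}{2}}\right) + T = T + T^{2} + \sqrt{2} T^{\frac{3}{2}}$)
$g{\left(k{\left(-3,1 \right)} \right)} Z{\left(s \right)} = \left(-4 + \left(-4\right)^{2} + \sqrt{2} \left(-4\right)^{\frac{3}{2}}\right) 0 = \left(-4 + 16 + \sqrt{2} \left(- 8 i\right)\right) 0 = \left(-4 + 16 - 8 i \sqrt{2}\right) 0 = \left(12 - 8 i \sqrt{2}\right) 0 = 0$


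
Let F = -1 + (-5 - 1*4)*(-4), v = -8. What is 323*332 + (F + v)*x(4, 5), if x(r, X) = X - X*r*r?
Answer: 105211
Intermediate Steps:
x(r, X) = X - X*r**2
F = 35 (F = -1 + (-5 - 4)*(-4) = -1 - 9*(-4) = -1 + 36 = 35)
323*332 + (F + v)*x(4, 5) = 323*332 + (35 - 8)*(5*(1 - 1*4**2)) = 107236 + 27*(5*(1 - 1*16)) = 107236 + 27*(5*(1 - 16)) = 107236 + 27*(5*(-15)) = 107236 + 27*(-75) = 107236 - 2025 = 105211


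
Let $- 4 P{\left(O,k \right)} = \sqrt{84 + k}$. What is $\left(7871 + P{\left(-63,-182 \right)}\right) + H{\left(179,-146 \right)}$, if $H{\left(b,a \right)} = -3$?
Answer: $7868 - \frac{7 i \sqrt{2}}{4} \approx 7868.0 - 2.4749 i$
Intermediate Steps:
$P{\left(O,k \right)} = - \frac{\sqrt{84 + k}}{4}$
$\left(7871 + P{\left(-63,-182 \right)}\right) + H{\left(179,-146 \right)} = \left(7871 - \frac{\sqrt{84 - 182}}{4}\right) - 3 = \left(7871 - \frac{\sqrt{-98}}{4}\right) - 3 = \left(7871 - \frac{7 i \sqrt{2}}{4}\right) - 3 = 7868 - \frac{7 i \sqrt{2}}{4}$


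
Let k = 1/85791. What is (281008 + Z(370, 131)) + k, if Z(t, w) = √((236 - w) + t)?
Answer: 24107957329/85791 + 5*√19 ≈ 2.8103e+5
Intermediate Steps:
Z(t, w) = √(236 + t - w)
k = 1/85791 ≈ 1.1656e-5
(281008 + Z(370, 131)) + k = (281008 + √(236 + 370 - 1*131)) + 1/85791 = (281008 + √(236 + 370 - 131)) + 1/85791 = (281008 + √475) + 1/85791 = (281008 + 5*√19) + 1/85791 = 24107957329/85791 + 5*√19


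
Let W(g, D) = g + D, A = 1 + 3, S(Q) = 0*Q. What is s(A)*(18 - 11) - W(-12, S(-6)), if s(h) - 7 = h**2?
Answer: 173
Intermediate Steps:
S(Q) = 0
A = 4
W(g, D) = D + g
s(h) = 7 + h**2
s(A)*(18 - 11) - W(-12, S(-6)) = (7 + 4**2)*(18 - 11) - (0 - 12) = (7 + 16)*7 - 1*(-12) = 23*7 + 12 = 161 + 12 = 173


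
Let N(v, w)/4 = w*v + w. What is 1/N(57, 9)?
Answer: 1/2088 ≈ 0.00047893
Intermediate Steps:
N(v, w) = 4*w + 4*v*w (N(v, w) = 4*(w*v + w) = 4*(v*w + w) = 4*(w + v*w) = 4*w + 4*v*w)
1/N(57, 9) = 1/(4*9*(1 + 57)) = 1/(4*9*58) = 1/2088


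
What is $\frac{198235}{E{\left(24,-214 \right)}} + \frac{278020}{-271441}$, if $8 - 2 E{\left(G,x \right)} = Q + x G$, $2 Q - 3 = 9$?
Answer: $\frac{53094873255}{697331929} \approx 76.14$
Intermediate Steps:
$Q = 6$ ($Q = \frac{3}{2} + \frac{1}{2} \cdot 9 = \frac{3}{2} + \frac{9}{2} = 6$)
$E{\left(G,x \right)} = 1 - \frac{G x}{2}$ ($E{\left(G,x \right)} = 4 - \frac{6 + x G}{2} = 4 - \frac{6 + G x}{2} = 4 - \left(3 + \frac{G x}{2}\right) = 1 - \frac{G x}{2}$)
$\frac{198235}{E{\left(24,-214 \right)}} + \frac{278020}{-271441} = \frac{198235}{1 - 12 \left(-214\right)} + \frac{278020}{-271441} = \frac{198235}{1 + 2568} + 278020 \left(- \frac{1}{271441}\right) = \frac{198235}{2569} - \frac{278020}{271441} = \frac{53094873255}{697331929}$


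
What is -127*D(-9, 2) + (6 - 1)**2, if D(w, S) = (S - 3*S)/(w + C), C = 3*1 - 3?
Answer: -283/9 ≈ -31.444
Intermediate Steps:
C = 0 (C = 3 - 3 = 0)
D(w, S) = -2*S/w (D(w, S) = (S - 3*S)/(w + 0) = (-2*S)/w = -2*S/w)
-127*D(-9, 2) + (6 - 1)**2 = -(-254)*2/(-9) + (6 - 1)**2 = -(-254)*2*(-1)/9 + 5**2 = -127*4/9 + 25 = -508/9 + 25 = -283/9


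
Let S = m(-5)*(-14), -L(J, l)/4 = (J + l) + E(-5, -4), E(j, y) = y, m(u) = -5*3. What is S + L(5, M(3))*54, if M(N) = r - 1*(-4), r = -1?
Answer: -654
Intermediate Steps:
m(u) = -15
M(N) = 3 (M(N) = -1 - 1*(-4) = -1 + 4 = 3)
L(J, l) = 16 - 4*J - 4*l (L(J, l) = -4*((J + l) - 4) = -4*(-4 + J + l) = 16 - 4*J - 4*l)
S = 210 (S = -15*(-14) = 210)
S + L(5, M(3))*54 = 210 + (16 - 4*5 - 4*3)*54 = 210 + (16 - 20 - 12)*54 = 210 - 16*54 = 210 - 864 = -654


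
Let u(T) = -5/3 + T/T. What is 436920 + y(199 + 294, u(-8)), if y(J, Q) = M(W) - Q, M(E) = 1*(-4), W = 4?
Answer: 1310750/3 ≈ 4.3692e+5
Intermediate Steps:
M(E) = -4
u(T) = -2/3 (u(T) = -5*1/3 + 1 = -5/3 + 1 = -2/3)
y(J, Q) = -4 - Q
436920 + y(199 + 294, u(-8)) = 436920 + (-4 - 1*(-2/3)) = 436920 + (-4 + 2/3) = 436920 - 10/3 = 1310750/3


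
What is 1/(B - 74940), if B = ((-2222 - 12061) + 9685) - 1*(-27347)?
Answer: -1/52191 ≈ -1.9160e-5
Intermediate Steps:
B = 22749 (B = (-14283 + 9685) + 27347 = -4598 + 27347 = 22749)
1/(B - 74940) = 1/(22749 - 74940) = 1/(-52191) = -1/52191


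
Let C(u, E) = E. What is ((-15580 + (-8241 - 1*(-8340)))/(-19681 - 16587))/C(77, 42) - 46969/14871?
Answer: -23771864371/7550779992 ≈ -3.1483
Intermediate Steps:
((-15580 + (-8241 - 1*(-8340)))/(-19681 - 16587))/C(77, 42) - 46969/14871 = ((-15580 + (-8241 - 1*(-8340)))/(-19681 - 16587))/42 - 46969/14871 = ((-15580 + (-8241 + 8340))/(-36268))*(1/42) - 46969*1/14871 = ((-15580 + 99)*(-1/36268))*(1/42) - 46969/14871 = -15481*(-1/36268)*(1/42) - 46969/14871 = (15481/36268)*(1/42) - 46969/14871 = 15481/1523256 - 46969/14871 = -23771864371/7550779992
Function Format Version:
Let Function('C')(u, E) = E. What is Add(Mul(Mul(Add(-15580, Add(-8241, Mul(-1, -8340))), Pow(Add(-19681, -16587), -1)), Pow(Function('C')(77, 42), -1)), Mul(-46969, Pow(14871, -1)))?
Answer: Rational(-23771864371, 7550779992) ≈ -3.1483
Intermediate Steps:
Add(Mul(Mul(Add(-15580, Add(-8241, Mul(-1, -8340))), Pow(Add(-19681, -16587), -1)), Pow(Function('C')(77, 42), -1)), Mul(-46969, Pow(14871, -1))) = Add(Mul(Mul(Add(-15580, Add(-8241, Mul(-1, -8340))), Pow(Add(-19681, -16587), -1)), Pow(42, -1)), Mul(-46969, Pow(14871, -1))) = Add(Mul(Mul(Add(-15580, Add(-8241, 8340)), Pow(-36268, -1)), Rational(1, 42)), Mul(-46969, Rational(1, 14871))) = Add(Mul(Mul(Add(-15580, 99), Rational(-1, 36268)), Rational(1, 42)), Rational(-46969, 14871)) = Add(Mul(Mul(-15481, Rational(-1, 36268)), Rational(1, 42)), Rational(-46969, 14871)) = Add(Mul(Rational(15481, 36268), Rational(1, 42)), Rational(-46969, 14871)) = Add(Rational(15481, 1523256), Rational(-46969, 14871)) = Rational(-23771864371, 7550779992)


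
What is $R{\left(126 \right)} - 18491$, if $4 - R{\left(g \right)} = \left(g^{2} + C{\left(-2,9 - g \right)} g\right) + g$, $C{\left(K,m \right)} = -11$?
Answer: $-33103$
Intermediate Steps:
$R{\left(g \right)} = 4 - g^{2} + 10 g$ ($R{\left(g \right)} = 4 - \left(\left(g^{2} - 11 g\right) + g\right) = 4 - \left(g^{2} - 10 g\right) = 4 - g^{2} + 10 g$)
$R{\left(126 \right)} - 18491 = \left(4 - 126^{2} + 10 \cdot 126\right) - 18491 = \left(4 - 15876 + 1260\right) - 18491 = -14612 - 18491 = -33103$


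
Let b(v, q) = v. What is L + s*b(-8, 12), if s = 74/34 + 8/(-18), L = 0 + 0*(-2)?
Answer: -2120/153 ≈ -13.856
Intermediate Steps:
L = 0 (L = 0 + 0 = 0)
s = 265/153 (s = 74*(1/34) + 8*(-1/18) = 37/17 - 4/9 = 265/153 ≈ 1.7320)
L + s*b(-8, 12) = 0 + (265/153)*(-8) = 0 - 2120/153 = -2120/153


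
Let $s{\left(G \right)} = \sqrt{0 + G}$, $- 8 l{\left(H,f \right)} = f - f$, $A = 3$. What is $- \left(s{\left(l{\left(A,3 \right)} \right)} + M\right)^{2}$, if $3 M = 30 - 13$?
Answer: $- \frac{289}{9} \approx -32.111$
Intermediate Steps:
$l{\left(H,f \right)} = 0$ ($l{\left(H,f \right)} = - \frac{f - f}{8} = \left(- \frac{1}{8}\right) 0 = 0$)
$s{\left(G \right)} = \sqrt{G}$
$M = \frac{17}{3}$ ($M = \frac{30 - 13}{3} = \frac{1}{3} \cdot 17 = \frac{17}{3} \approx 5.6667$)
$- \left(s{\left(l{\left(A,3 \right)} \right)} + M\right)^{2} = - \left(\sqrt{0} + \frac{17}{3}\right)^{2} = - \left(0 + \frac{17}{3}\right)^{2} = - \left(\frac{17}{3}\right)^{2} = \left(-1\right) \frac{289}{9} = - \frac{289}{9}$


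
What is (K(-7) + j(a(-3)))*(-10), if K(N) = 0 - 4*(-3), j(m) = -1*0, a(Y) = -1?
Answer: -120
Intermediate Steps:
j(m) = 0
K(N) = 12 (K(N) = 0 + 12 = 12)
(K(-7) + j(a(-3)))*(-10) = (12 + 0)*(-10) = 12*(-10) = -120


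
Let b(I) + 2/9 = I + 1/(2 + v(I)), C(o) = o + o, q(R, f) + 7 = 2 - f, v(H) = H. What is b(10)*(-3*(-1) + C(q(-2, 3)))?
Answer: -4615/36 ≈ -128.19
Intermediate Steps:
q(R, f) = -5 - f (q(R, f) = -7 + (2 - f) = -5 - f)
C(o) = 2*o
b(I) = -2/9 + I + 1/(2 + I) (b(I) = -2/9 + (I + 1/(2 + I)) = -2/9 + I + 1/(2 + I))
b(10)*(-3*(-1) + C(q(-2, 3))) = ((5 + 9*10² + 16*10)/(9*(2 + 10)))*(-3*(-1) + 2*(-5 - 1*3)) = ((⅑)*(5 + 9*100 + 160)/12)*(3 + 2*(-5 - 3)) = ((⅑)*(1/12)*(5 + 900 + 160))*(3 + 2*(-8)) = ((⅑)*(1/12)*1065)*(3 - 16) = (355/36)*(-13) = -4615/36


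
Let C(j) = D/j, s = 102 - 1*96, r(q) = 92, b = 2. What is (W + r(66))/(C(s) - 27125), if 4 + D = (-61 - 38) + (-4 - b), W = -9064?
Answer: 53832/162859 ≈ 0.33054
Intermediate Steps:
D = -109 (D = -4 + ((-61 - 38) + (-4 - 1*2)) = -4 + (-99 + (-4 - 2)) = -4 + (-99 - 6) = -4 - 105 = -109)
s = 6 (s = 102 - 96 = 6)
C(j) = -109/j
(W + r(66))/(C(s) - 27125) = (-9064 + 92)/(-109/6 - 27125) = -8972/(-109*⅙ - 27125) = -8972/(-109/6 - 27125) = -8972/(-162859/6) = -8972*(-6/162859) = 53832/162859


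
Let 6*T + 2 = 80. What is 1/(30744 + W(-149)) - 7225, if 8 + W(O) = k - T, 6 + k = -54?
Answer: -221540174/30663 ≈ -7225.0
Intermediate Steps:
T = 13 (T = -1/3 + (1/6)*80 = -1/3 + 40/3 = 13)
k = -60 (k = -6 - 54 = -60)
W(O) = -81 (W(O) = -8 + (-60 - 1*13) = -8 + (-60 - 13) = -8 - 73 = -81)
1/(30744 + W(-149)) - 7225 = 1/(30744 - 81) - 7225 = 1/30663 - 7225 = -221540174/30663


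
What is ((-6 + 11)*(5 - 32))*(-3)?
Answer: 405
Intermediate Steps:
((-6 + 11)*(5 - 32))*(-3) = (5*(-27))*(-3) = -135*(-3) = 405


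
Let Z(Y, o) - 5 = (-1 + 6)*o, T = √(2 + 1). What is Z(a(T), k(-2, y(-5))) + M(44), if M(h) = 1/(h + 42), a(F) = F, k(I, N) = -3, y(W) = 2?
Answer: -859/86 ≈ -9.9884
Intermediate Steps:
T = √3 ≈ 1.7320
Z(Y, o) = 5 + 5*o (Z(Y, o) = 5 + (-1 + 6)*o = 5 + 5*o)
M(h) = 1/(42 + h)
Z(a(T), k(-2, y(-5))) + M(44) = (5 + 5*(-3)) + 1/(42 + 44) = (5 - 15) + 1/86 = -10 + 1/86 = -859/86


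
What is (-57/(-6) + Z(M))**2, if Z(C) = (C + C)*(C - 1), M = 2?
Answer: 729/4 ≈ 182.25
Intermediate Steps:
Z(C) = 2*C*(-1 + C) (Z(C) = (2*C)*(-1 + C) = 2*C*(-1 + C))
(-57/(-6) + Z(M))**2 = (-57/(-6) + 2*2*(-1 + 2))**2 = (-57*(-1/6) + 2*2*1)**2 = (19/2 + 4)**2 = (27/2)**2 = 729/4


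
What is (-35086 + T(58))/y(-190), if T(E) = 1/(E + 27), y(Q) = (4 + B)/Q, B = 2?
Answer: 18887957/17 ≈ 1.1111e+6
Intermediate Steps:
y(Q) = 6/Q (y(Q) = (4 + 2)/Q = 6/Q)
T(E) = 1/(27 + E)
(-35086 + T(58))/y(-190) = (-35086 + 1/(27 + 58))/((6/(-190))) = (-35086 + 1/85)/((6*(-1/190))) = (-35086 + 1/85)/(-3/95) = -2982309/85*(-95/3) = 18887957/17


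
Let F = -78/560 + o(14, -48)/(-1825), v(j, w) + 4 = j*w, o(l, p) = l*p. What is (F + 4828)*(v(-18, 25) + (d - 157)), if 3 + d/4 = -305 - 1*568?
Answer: -406105232531/20440 ≈ -1.9868e+7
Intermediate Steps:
v(j, w) = -4 + j*w
d = -3504 (d = -12 + 4*(-305 - 1*568) = -12 + 4*(-305 - 568) = -12 + 4*(-873) = -12 - 3492 = -3504)
F = 23397/102200 (F = -78/560 + (14*(-48))/(-1825) = -78*1/560 - 672*(-1/1825) = -39/280 + 672/1825 = 23397/102200 ≈ 0.22893)
(F + 4828)*(v(-18, 25) + (d - 157)) = (23397/102200 + 4828)*((-4 - 18*25) + (-3504 - 157)) = 493444997*((-4 - 450) - 3661)/102200 = 493444997*(-454 - 3661)/102200 = (493444997/102200)*(-4115) = -406105232531/20440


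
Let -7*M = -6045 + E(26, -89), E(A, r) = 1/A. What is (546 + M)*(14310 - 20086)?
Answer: -740890408/91 ≈ -8.1417e+6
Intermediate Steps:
M = 157169/182 (M = -(-6045 + 1/26)/7 = -⅐*(-157169/26) = 157169/182 ≈ 863.57)
(546 + M)*(14310 - 20086) = (546 + 157169/182)*(14310 - 20086) = (256541/182)*(-5776) = -740890408/91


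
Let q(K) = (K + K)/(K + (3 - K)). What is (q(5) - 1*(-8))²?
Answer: 1156/9 ≈ 128.44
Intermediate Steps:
q(K) = 2*K/3 (q(K) = (2*K)/3 = (2*K)*(⅓) = 2*K/3)
(q(5) - 1*(-8))² = ((⅔)*5 - 1*(-8))² = (10/3 + 8)² = (34/3)² = 1156/9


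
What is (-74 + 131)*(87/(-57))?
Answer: -87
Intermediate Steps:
(-74 + 131)*(87/(-57)) = 57*(87*(-1/57)) = 57*(-29/19) = -87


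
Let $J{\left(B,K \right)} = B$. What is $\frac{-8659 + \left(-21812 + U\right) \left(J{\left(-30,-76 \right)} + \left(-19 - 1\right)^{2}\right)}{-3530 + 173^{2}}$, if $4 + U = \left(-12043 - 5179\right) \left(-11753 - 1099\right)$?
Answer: $\frac{81886662701}{26399} \approx 3.1019 \cdot 10^{6}$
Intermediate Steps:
$U = 221337140$ ($U = -4 + \left(-12043 - 5179\right) \left(-11753 - 1099\right) = -4 - -221337144 = -4 + 221337144 = 221337140$)
$\frac{-8659 + \left(-21812 + U\right) \left(J{\left(-30,-76 \right)} + \left(-19 - 1\right)^{2}\right)}{-3530 + 173^{2}} = \frac{-8659 + \left(-21812 + 221337140\right) \left(-30 + \left(-19 - 1\right)^{2}\right)}{-3530 + 173^{2}} = \frac{-8659 + 221315328 \left(-30 + \left(-20\right)^{2}\right)}{-3530 + 29929} = \frac{-8659 + 221315328 \left(-30 + 400\right)}{26399} = \left(-8659 + 221315328 \cdot 370\right) \frac{1}{26399} = \left(-8659 + 81886671360\right) \frac{1}{26399} = 81886662701 \cdot \frac{1}{26399} = \frac{81886662701}{26399}$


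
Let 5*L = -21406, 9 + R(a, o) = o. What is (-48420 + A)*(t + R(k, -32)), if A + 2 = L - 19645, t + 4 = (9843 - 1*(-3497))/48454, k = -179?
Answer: 78392530369/24227 ≈ 3.2358e+6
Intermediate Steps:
R(a, o) = -9 + o
L = -21406/5 (L = (1/5)*(-21406) = -21406/5 ≈ -4281.2)
t = -90238/24227 (t = -4 + (9843 - 1*(-3497))/48454 = -4 + (9843 + 3497)*(1/48454) = -4 + 13340*(1/48454) = -4 + 6670/24227 = -90238/24227 ≈ -3.7247)
A = -119641/5 (A = -2 + (-21406/5 - 19645) = -2 - 119631/5 = -119641/5 ≈ -23928.)
(-48420 + A)*(t + R(k, -32)) = (-48420 - 119641/5)*(-90238/24227 + (-9 - 32)) = -361741*(-90238/24227 - 41)/5 = -361741/5*(-1083545/24227) = 78392530369/24227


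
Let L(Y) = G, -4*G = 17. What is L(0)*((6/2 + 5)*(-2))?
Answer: 68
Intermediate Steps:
G = -17/4 (G = -¼*17 = -17/4 ≈ -4.2500)
L(Y) = -17/4
L(0)*((6/2 + 5)*(-2)) = -17*(6/2 + 5)*(-2)/4 = -17*(6*(½) + 5)*(-2)/4 = -17*(3 + 5)*(-2)/4 = -34*(-2) = -17/4*(-16) = 68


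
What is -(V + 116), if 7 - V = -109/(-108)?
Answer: -13175/108 ≈ -121.99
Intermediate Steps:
V = 647/108 (V = 7 - (-109)/(-108) = 7 - (-109)*(-1)/108 = 7 - 1*109/108 = 7 - 109/108 = 647/108 ≈ 5.9907)
-(V + 116) = -(647/108 + 116) = -1*13175/108 = -13175/108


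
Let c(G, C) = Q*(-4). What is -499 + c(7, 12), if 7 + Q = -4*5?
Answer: -391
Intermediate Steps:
Q = -27 (Q = -7 - 4*5 = -7 - 20 = -27)
c(G, C) = 108 (c(G, C) = -27*(-4) = 108)
-499 + c(7, 12) = -499 + 108 = -391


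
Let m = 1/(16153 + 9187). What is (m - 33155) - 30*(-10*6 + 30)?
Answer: -817341699/25340 ≈ -32255.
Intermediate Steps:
m = 1/25340 ≈ 3.9463e-5
(m - 33155) - 30*(-10*6 + 30) = (1/25340 - 33155) - 30*(-10*6 + 30) = -840147699/25340 - 30*(-60 + 30) = -840147699/25340 - 30*(-30) = -840147699/25340 + 900 = -817341699/25340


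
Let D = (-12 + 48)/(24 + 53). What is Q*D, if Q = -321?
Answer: -11556/77 ≈ -150.08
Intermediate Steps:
D = 36/77 ≈ 0.46753
Q*D = -321*36/77 = -11556/77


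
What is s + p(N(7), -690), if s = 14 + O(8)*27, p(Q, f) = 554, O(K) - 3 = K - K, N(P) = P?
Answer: 649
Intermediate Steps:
O(K) = 3 (O(K) = 3 + (K - K) = 3 + 0 = 3)
s = 95 (s = 14 + 3*27 = 14 + 81 = 95)
s + p(N(7), -690) = 95 + 554 = 649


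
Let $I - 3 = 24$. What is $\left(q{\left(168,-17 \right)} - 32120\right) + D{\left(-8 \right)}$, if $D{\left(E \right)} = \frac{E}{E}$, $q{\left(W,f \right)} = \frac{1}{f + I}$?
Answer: $- \frac{321189}{10} \approx -32119.0$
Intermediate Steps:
$I = 27$ ($I = 3 + 24 = 27$)
$q{\left(W,f \right)} = \frac{1}{27 + f}$ ($q{\left(W,f \right)} = \frac{1}{f + 27} = \frac{1}{27 + f}$)
$D{\left(E \right)} = 1$
$\left(q{\left(168,-17 \right)} - 32120\right) + D{\left(-8 \right)} = \left(\frac{1}{27 - 17} - 32120\right) + 1 = \left(\frac{1}{10} - 32120\right) + 1 = - \frac{321199}{10} + 1 = - \frac{321189}{10}$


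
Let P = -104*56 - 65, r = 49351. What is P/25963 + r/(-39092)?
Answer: -1511512801/1014945596 ≈ -1.4893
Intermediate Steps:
P = -5889 (P = -5824 - 65 = -5889)
P/25963 + r/(-39092) = -5889/25963 + 49351/(-39092) = -5889*1/25963 + 49351*(-1/39092) = -5889/25963 - 49351/39092 = -1511512801/1014945596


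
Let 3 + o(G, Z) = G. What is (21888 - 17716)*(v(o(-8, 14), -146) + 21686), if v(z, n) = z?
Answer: 90428100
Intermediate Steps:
o(G, Z) = -3 + G
(21888 - 17716)*(v(o(-8, 14), -146) + 21686) = (21888 - 17716)*((-3 - 8) + 21686) = 4172*(-11 + 21686) = 4172*21675 = 90428100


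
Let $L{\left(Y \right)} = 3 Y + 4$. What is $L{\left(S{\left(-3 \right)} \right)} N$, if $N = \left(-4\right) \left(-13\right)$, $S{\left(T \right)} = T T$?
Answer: $1612$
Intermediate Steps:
$S{\left(T \right)} = T^{2}$
$L{\left(Y \right)} = 4 + 3 Y$
$N = 52$
$L{\left(S{\left(-3 \right)} \right)} N = \left(4 + 3 \left(-3\right)^{2}\right) 52 = \left(4 + 3 \cdot 9\right) 52 = \left(4 + 27\right) 52 = 31 \cdot 52 = 1612$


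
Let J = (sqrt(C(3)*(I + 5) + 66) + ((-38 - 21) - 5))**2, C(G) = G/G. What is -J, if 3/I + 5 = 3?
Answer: -8331/2 + 64*sqrt(278) ≈ -3098.4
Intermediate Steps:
C(G) = 1
I = -3/2 (I = 3/(-5 + 3) = 3/(-2) = 3*(-1/2) = -3/2 ≈ -1.5000)
J = (-64 + sqrt(278)/2)**2 (J = (sqrt(1*(-3/2 + 5) + 66) + ((-38 - 21) - 5))**2 = (sqrt(1*(7/2) + 66) + (-59 - 5))**2 = (sqrt(7/2 + 66) - 64)**2 = (sqrt(139/2) - 64)**2 = (sqrt(278)/2 - 64)**2 = (-64 + sqrt(278)/2)**2 ≈ 3098.4)
-J = -(128 - sqrt(278))**2/4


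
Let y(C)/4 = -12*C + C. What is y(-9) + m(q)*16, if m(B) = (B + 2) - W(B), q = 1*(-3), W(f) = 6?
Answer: 284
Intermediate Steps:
q = -3
y(C) = -44*C (y(C) = 4*(-12*C + C) = 4*(-11*C) = -44*C)
m(B) = -4 + B (m(B) = (B + 2) - 1*6 = (2 + B) - 6 = -4 + B)
y(-9) + m(q)*16 = -44*(-9) + (-4 - 3)*16 = 396 - 7*16 = 396 - 112 = 284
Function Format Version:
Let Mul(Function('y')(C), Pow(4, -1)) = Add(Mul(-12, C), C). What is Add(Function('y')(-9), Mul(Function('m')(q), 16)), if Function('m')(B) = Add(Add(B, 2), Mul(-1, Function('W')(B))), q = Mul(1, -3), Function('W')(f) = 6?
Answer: 284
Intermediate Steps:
q = -3
Function('y')(C) = Mul(-44, C) (Function('y')(C) = Mul(4, Add(Mul(-12, C), C)) = Mul(4, Mul(-11, C)) = Mul(-44, C))
Function('m')(B) = Add(-4, B) (Function('m')(B) = Add(Add(B, 2), Mul(-1, 6)) = Add(Add(2, B), -6) = Add(-4, B))
Add(Function('y')(-9), Mul(Function('m')(q), 16)) = Add(Mul(-44, -9), Mul(Add(-4, -3), 16)) = Add(396, Mul(-7, 16)) = Add(396, -112) = 284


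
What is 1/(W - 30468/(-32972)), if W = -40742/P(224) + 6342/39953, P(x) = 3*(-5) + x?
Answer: -68830509011/13343138720255 ≈ -0.0051585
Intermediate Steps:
P(x) = -15 + x
W = -1626439648/8350177 (W = -40742/(-15 + 224) + 6342/39953 = -40742/209 + 6342*(1/39953) = -40742*1/209 + 6342/39953 = -40742/209 + 6342/39953 = -1626439648/8350177 ≈ -194.78)
1/(W - 30468/(-32972)) = 1/(-1626439648/8350177 - 30468/(-32972)) = 1/(-1626439648/8350177 - 30468*(-1/32972)) = 1/(-1626439648/8350177 + 7617/8243) = 1/(-13343138720255/68830509011) = -68830509011/13343138720255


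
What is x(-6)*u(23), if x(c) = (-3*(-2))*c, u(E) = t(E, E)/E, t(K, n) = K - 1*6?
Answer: -612/23 ≈ -26.609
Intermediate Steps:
t(K, n) = -6 + K (t(K, n) = K - 6 = -6 + K)
u(E) = (-6 + E)/E
x(c) = 6*c
x(-6)*u(23) = (6*(-6))*((-6 + 23)/23) = -36*17/23 = -612/23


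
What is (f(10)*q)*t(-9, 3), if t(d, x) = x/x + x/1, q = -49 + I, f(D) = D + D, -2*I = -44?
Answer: -2160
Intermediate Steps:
I = 22 (I = -½*(-44) = 22)
f(D) = 2*D
q = -27 (q = -49 + 22 = -27)
t(d, x) = 1 + x (t(d, x) = 1 + x*1 = 1 + x)
(f(10)*q)*t(-9, 3) = ((2*10)*(-27))*(1 + 3) = (20*(-27))*4 = -540*4 = -2160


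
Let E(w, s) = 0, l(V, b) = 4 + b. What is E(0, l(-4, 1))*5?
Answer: 0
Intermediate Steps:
E(0, l(-4, 1))*5 = 0*5 = 0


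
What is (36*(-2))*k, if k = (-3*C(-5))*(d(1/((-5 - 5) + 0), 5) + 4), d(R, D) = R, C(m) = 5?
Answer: 4212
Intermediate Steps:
k = -117/2 (k = (-3*5)*(1/((-5 - 5) + 0) + 4) = -15*(1/(-10 + 0) + 4) = -15*(1/(-10) + 4) = -15*(-1/10 + 4) = -15*39/10 = -117/2 ≈ -58.500)
(36*(-2))*k = (36*(-2))*(-117/2) = -72*(-117/2) = 4212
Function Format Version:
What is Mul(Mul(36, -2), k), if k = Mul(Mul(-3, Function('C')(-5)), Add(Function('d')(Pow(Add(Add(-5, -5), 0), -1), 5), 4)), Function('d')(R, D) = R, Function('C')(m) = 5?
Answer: 4212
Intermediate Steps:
k = Rational(-117, 2) (k = Mul(Mul(-3, 5), Add(Pow(Add(Add(-5, -5), 0), -1), 4)) = Mul(-15, Add(Pow(Add(-10, 0), -1), 4)) = Mul(-15, Add(Pow(-10, -1), 4)) = Mul(-15, Add(Rational(-1, 10), 4)) = Mul(-15, Rational(39, 10)) = Rational(-117, 2) ≈ -58.500)
Mul(Mul(36, -2), k) = Mul(Mul(36, -2), Rational(-117, 2)) = Mul(-72, Rational(-117, 2)) = 4212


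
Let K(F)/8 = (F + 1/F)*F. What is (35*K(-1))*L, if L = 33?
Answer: 18480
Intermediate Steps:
K(F) = 8*F*(F + 1/F) (K(F) = 8*((F + 1/F)*F) = 8*(F*(F + 1/F)) = 8*F*(F + 1/F))
(35*K(-1))*L = (35*(8 + 8*(-1)**2))*33 = (35*(8 + 8*1))*33 = (35*(8 + 8))*33 = (35*16)*33 = 560*33 = 18480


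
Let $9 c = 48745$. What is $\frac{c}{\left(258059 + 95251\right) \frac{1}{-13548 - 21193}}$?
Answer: $- \frac{338690009}{635958} \approx -532.57$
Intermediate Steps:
$c = \frac{48745}{9}$ ($c = \frac{1}{9} \cdot 48745 = \frac{48745}{9} \approx 5416.1$)
$\frac{c}{\left(258059 + 95251\right) \frac{1}{-13548 - 21193}} = \frac{48745}{9 \frac{258059 + 95251}{-13548 - 21193}} = \frac{48745}{9 \frac{353310}{-34741}} = \frac{48745}{9 \cdot 353310 \left(- \frac{1}{34741}\right)} = \frac{48745}{9 \left(- \frac{353310}{34741}\right)} = \frac{48745}{9} \left(- \frac{34741}{353310}\right) = - \frac{338690009}{635958}$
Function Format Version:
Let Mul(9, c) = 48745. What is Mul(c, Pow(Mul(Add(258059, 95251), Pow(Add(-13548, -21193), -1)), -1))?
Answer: Rational(-338690009, 635958) ≈ -532.57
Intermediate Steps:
c = Rational(48745, 9) (c = Mul(Rational(1, 9), 48745) = Rational(48745, 9) ≈ 5416.1)
Mul(c, Pow(Mul(Add(258059, 95251), Pow(Add(-13548, -21193), -1)), -1)) = Mul(Rational(48745, 9), Pow(Mul(Add(258059, 95251), Pow(Add(-13548, -21193), -1)), -1)) = Mul(Rational(48745, 9), Pow(Mul(353310, Pow(-34741, -1)), -1)) = Mul(Rational(48745, 9), Pow(Mul(353310, Rational(-1, 34741)), -1)) = Mul(Rational(48745, 9), Pow(Rational(-353310, 34741), -1)) = Mul(Rational(48745, 9), Rational(-34741, 353310)) = Rational(-338690009, 635958)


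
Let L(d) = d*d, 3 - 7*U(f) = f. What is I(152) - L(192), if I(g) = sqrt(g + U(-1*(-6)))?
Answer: -36864 + sqrt(7427)/7 ≈ -36852.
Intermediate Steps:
U(f) = 3/7 - f/7
I(g) = sqrt(-3/7 + g) (I(g) = sqrt(g + (3/7 - (-1)*(-6)/7)) = sqrt(g + (3/7 - 1/7*6)) = sqrt(g + (3/7 - 6/7)) = sqrt(g - 3/7) = sqrt(-3/7 + g))
L(d) = d**2
I(152) - L(192) = sqrt(-21 + 49*152)/7 - 1*192**2 = sqrt(-21 + 7448)/7 - 1*36864 = sqrt(7427)/7 - 36864 = -36864 + sqrt(7427)/7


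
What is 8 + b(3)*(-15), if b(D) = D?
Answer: -37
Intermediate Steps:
8 + b(3)*(-15) = 8 + 3*(-15) = 8 - 45 = -37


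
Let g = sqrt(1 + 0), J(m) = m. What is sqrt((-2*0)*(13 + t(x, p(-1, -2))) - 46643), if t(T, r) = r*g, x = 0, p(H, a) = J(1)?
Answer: I*sqrt(46643) ≈ 215.97*I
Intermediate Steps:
g = 1 (g = sqrt(1) = 1)
p(H, a) = 1
t(T, r) = r (t(T, r) = r*1 = r)
sqrt((-2*0)*(13 + t(x, p(-1, -2))) - 46643) = sqrt((-2*0)*(13 + 1) - 46643) = sqrt(0*14 - 46643) = sqrt(0 - 46643) = sqrt(-46643) = I*sqrt(46643)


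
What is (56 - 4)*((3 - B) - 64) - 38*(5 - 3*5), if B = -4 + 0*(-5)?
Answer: -2584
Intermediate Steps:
B = -4 (B = -4 + 0 = -4)
(56 - 4)*((3 - B) - 64) - 38*(5 - 3*5) = (56 - 4)*((3 - 1*(-4)) - 64) - 38*(5 - 3*5) = 52*((3 + 4) - 64) - 38*(5 - 15) = 52*(7 - 64) - 38*(-10) = 52*(-57) + 380 = -2964 + 380 = -2584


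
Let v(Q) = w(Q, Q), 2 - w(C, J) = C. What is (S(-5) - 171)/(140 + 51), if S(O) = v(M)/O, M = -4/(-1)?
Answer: -853/955 ≈ -0.89319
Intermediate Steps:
M = 4 (M = -4*(-1) = 4)
w(C, J) = 2 - C
v(Q) = 2 - Q
S(O) = -2/O (S(O) = (2 - 1*4)/O = (2 - 4)/O = -2/O)
(S(-5) - 171)/(140 + 51) = (-2/(-5) - 171)/(140 + 51) = (-2*(-1/5) - 171)/191 = (2/5 - 171)*(1/191) = -853/5*1/191 = -853/955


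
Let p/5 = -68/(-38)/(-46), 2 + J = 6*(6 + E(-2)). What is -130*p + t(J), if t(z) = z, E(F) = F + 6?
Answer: 36396/437 ≈ 83.286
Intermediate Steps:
E(F) = 6 + F
J = 58 (J = -2 + 6*(6 + (6 - 2)) = -2 + 6*(6 + 4) = -2 + 6*10 = -2 + 60 = 58)
p = -85/437 (p = 5*(-68/(-38)/(-46)) = 5*(-68*(-1/38)*(-1/46)) = 5*((34/19)*(-1/46)) = 5*(-17/437) = -85/437 ≈ -0.19451)
-130*p + t(J) = -130*(-85/437) + 58 = 11050/437 + 58 = 36396/437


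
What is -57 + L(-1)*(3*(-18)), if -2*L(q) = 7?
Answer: 132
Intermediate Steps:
L(q) = -7/2 (L(q) = -½*7 = -7/2)
-57 + L(-1)*(3*(-18)) = -57 - 21*(-18)/2 = -57 - 7/2*(-54) = -57 + 189 = 132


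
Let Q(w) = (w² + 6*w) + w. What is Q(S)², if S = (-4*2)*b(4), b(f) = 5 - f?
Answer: 64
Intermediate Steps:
S = -8 (S = (-4*2)*(5 - 1*4) = -8*(5 - 4) = -8*1 = -8)
Q(w) = w² + 7*w
Q(S)² = (-8*(7 - 8))² = (-8*(-1))² = 8² = 64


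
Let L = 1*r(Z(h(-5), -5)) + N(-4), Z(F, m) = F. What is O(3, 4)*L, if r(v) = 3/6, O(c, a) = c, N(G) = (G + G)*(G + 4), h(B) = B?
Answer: 3/2 ≈ 1.5000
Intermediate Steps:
N(G) = 2*G*(4 + G) (N(G) = (2*G)*(4 + G) = 2*G*(4 + G))
r(v) = 1/2 (r(v) = 3*(1/6) = 1/2)
L = 1/2 (L = 1*(1/2) + 2*(-4)*(4 - 4) = 1/2 + 2*(-4)*0 = 1/2 + 0 = 1/2 ≈ 0.50000)
O(3, 4)*L = 3*(1/2) = 3/2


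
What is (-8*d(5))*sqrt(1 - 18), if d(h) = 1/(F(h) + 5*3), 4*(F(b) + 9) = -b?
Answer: -32*I*sqrt(17)/19 ≈ -6.9442*I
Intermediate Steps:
F(b) = -9 - b/4 (F(b) = -9 + (-b)/4 = -9 - b/4)
d(h) = 1/(6 - h/4) (d(h) = 1/((-9 - h/4) + 5*3) = 1/((-9 - h/4) + 15) = 1/(6 - h/4))
(-8*d(5))*sqrt(1 - 18) = (-(-32)/(-24 + 5))*sqrt(1 - 18) = (-(-32)/(-19))*sqrt(-17) = (-(-32)*(-1)/19)*(I*sqrt(17)) = (-8*4/19)*(I*sqrt(17)) = -32*I*sqrt(17)/19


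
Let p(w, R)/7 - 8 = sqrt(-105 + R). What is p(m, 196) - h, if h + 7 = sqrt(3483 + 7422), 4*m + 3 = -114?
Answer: 63 - sqrt(10905) + 7*sqrt(91) ≈ 25.349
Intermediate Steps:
m = -117/4 (m = -3/4 + (1/4)*(-114) = -3/4 - 57/2 = -117/4 ≈ -29.250)
p(w, R) = 56 + 7*sqrt(-105 + R)
h = -7 + sqrt(10905) (h = -7 + sqrt(3483 + 7422) = -7 + sqrt(10905) ≈ 97.427)
p(m, 196) - h = (56 + 7*sqrt(-105 + 196)) - (-7 + sqrt(10905)) = (56 + 7*sqrt(91)) + (7 - sqrt(10905)) = 63 - sqrt(10905) + 7*sqrt(91)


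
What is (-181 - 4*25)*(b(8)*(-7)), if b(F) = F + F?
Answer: 31472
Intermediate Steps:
b(F) = 2*F
(-181 - 4*25)*(b(8)*(-7)) = (-181 - 4*25)*((2*8)*(-7)) = (-181 - 100)*(16*(-7)) = -281*(-112) = 31472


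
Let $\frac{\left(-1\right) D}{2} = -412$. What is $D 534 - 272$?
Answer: $439744$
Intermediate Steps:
$D = 824$ ($D = \left(-2\right) \left(-412\right) = 824$)
$D 534 - 272 = 824 \cdot 534 - 272 = 440016 - 272 = 439744$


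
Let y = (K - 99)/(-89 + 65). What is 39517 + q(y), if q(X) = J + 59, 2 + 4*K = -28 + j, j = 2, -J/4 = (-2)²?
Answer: 39560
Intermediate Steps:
J = -16 (J = -4*(-2)² = -4*4 = -16)
K = -7 (K = -½ + (-28 + 2)/4 = -½ + (¼)*(-26) = -½ - 13/2 = -7)
y = 53/12 (y = (-7 - 99)/(-89 + 65) = -106/(-24) = -106*(-1/24) = 53/12 ≈ 4.4167)
q(X) = 43 (q(X) = -16 + 59 = 43)
39517 + q(y) = 39517 + 43 = 39560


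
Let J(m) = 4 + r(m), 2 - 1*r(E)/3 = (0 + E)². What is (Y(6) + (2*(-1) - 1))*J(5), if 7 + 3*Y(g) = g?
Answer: 650/3 ≈ 216.67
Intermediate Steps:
r(E) = 6 - 3*E² (r(E) = 6 - 3*(0 + E)² = 6 - 3*E²)
Y(g) = -7/3 + g/3
J(m) = 10 - 3*m² (J(m) = 4 + (6 - 3*m²) = 10 - 3*m²)
(Y(6) + (2*(-1) - 1))*J(5) = ((-7/3 + (⅓)*6) + (2*(-1) - 1))*(10 - 3*5²) = ((-7/3 + 2) + (-2 - 1))*(10 - 3*25) = (-⅓ - 3)*(10 - 75) = -10/3*(-65) = 650/3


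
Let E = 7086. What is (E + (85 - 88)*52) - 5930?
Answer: 1000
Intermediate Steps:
(E + (85 - 88)*52) - 5930 = (7086 + (85 - 88)*52) - 5930 = (7086 - 3*52) - 5930 = (7086 - 156) - 5930 = 6930 - 5930 = 1000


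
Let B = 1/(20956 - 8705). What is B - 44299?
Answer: -542707048/12251 ≈ -44299.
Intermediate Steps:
B = 1/12251 ≈ 8.1626e-5
B - 44299 = 1/12251 - 44299 = -542707048/12251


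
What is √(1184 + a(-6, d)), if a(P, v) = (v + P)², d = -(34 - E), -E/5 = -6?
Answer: 2*√321 ≈ 35.833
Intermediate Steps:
E = 30 (E = -5*(-6) = 30)
d = -4 (d = -(34 - 1*30) = -(34 - 30) = -1*4 = -4)
a(P, v) = (P + v)²
√(1184 + a(-6, d)) = √(1184 + (-6 - 4)²) = √(1184 + (-10)²) = √(1184 + 100) = √1284 = 2*√321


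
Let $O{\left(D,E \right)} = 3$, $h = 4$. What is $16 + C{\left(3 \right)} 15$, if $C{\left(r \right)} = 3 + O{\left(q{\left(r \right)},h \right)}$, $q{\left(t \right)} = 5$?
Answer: $106$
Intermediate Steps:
$C{\left(r \right)} = 6$ ($C{\left(r \right)} = 3 + 3 = 6$)
$16 + C{\left(3 \right)} 15 = 16 + 6 \cdot 15 = 16 + 90 = 106$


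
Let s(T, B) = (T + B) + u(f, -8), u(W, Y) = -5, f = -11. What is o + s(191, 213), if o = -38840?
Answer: -38441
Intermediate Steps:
s(T, B) = -5 + B + T (s(T, B) = (T + B) - 5 = (B + T) - 5 = -5 + B + T)
o + s(191, 213) = -38840 + (-5 + 213 + 191) = -38840 + 399 = -38441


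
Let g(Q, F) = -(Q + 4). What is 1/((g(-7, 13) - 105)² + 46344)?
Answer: 1/56748 ≈ 1.7622e-5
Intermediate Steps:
g(Q, F) = -4 - Q (g(Q, F) = -(4 + Q) = -4 - Q)
1/((g(-7, 13) - 105)² + 46344) = 1/(((-4 - 1*(-7)) - 105)² + 46344) = 1/(((-4 + 7) - 105)² + 46344) = 1/((3 - 105)² + 46344) = 1/((-102)² + 46344) = 1/(10404 + 46344) = 1/56748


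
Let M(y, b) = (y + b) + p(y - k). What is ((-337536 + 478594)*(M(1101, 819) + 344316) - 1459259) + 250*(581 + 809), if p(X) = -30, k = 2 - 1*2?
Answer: 48834014189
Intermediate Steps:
k = 0 (k = 2 - 2 = 0)
M(y, b) = -30 + b + y (M(y, b) = (y + b) - 30 = (b + y) - 30 = -30 + b + y)
((-337536 + 478594)*(M(1101, 819) + 344316) - 1459259) + 250*(581 + 809) = ((-337536 + 478594)*((-30 + 819 + 1101) + 344316) - 1459259) + 250*(581 + 809) = (141058*(1890 + 344316) - 1459259) + 250*1390 = (141058*346206 - 1459259) + 347500 = (48835125948 - 1459259) + 347500 = 48833666689 + 347500 = 48834014189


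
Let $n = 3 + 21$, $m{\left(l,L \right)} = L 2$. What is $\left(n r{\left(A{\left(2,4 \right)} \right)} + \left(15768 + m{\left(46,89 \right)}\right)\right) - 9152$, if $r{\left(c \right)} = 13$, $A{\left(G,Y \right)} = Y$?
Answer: $7106$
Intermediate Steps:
$m{\left(l,L \right)} = 2 L$
$n = 24$
$\left(n r{\left(A{\left(2,4 \right)} \right)} + \left(15768 + m{\left(46,89 \right)}\right)\right) - 9152 = \left(24 \cdot 13 + \left(15768 + 2 \cdot 89\right)\right) - 9152 = \left(312 + \left(15768 + 178\right)\right) - 9152 = \left(312 + 15946\right) - 9152 = 16258 - 9152 = 7106$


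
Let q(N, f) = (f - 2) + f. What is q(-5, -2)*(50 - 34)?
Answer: -96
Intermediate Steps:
q(N, f) = -2 + 2*f (q(N, f) = (-2 + f) + f = -2 + 2*f)
q(-5, -2)*(50 - 34) = (-2 + 2*(-2))*(50 - 34) = (-2 - 4)*16 = -6*16 = -96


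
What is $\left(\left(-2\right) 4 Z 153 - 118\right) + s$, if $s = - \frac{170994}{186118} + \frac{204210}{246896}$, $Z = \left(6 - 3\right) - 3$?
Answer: $- \frac{1356630441437}{11487947432} \approx -118.09$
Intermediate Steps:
$Z = 0$ ($Z = 3 - 3 = 0$)
$s = - \frac{1052644461}{11487947432}$ ($s = \left(-170994\right) \frac{1}{186118} + 204210 \cdot \frac{1}{246896} = - \frac{85497}{93059} + \frac{102105}{123448} = - \frac{1052644461}{11487947432} \approx -0.09163$)
$\left(\left(-2\right) 4 Z 153 - 118\right) + s = \left(\left(-2\right) 4 \cdot 0 \cdot 153 - 118\right) - \frac{1052644461}{11487947432} = \left(\left(-8\right) 0 \cdot 153 - 118\right) - \frac{1052644461}{11487947432} = \left(0 \cdot 153 - 118\right) - \frac{1052644461}{11487947432} = \left(0 - 118\right) - \frac{1052644461}{11487947432} = -118 - \frac{1052644461}{11487947432} = - \frac{1356630441437}{11487947432}$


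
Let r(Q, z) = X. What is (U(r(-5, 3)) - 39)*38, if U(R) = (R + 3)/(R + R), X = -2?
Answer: -2983/2 ≈ -1491.5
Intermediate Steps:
r(Q, z) = -2
U(R) = (3 + R)/(2*R) (U(R) = (3 + R)/((2*R)) = (3 + R)*(1/(2*R)) = (3 + R)/(2*R))
(U(r(-5, 3)) - 39)*38 = ((½)*(3 - 2)/(-2) - 39)*38 = ((½)*(-½)*1 - 39)*38 = (-¼ - 39)*38 = -157/4*38 = -2983/2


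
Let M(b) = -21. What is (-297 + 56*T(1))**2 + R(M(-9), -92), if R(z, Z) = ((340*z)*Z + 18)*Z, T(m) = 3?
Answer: -60417975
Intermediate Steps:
R(z, Z) = Z*(18 + 340*Z*z) (R(z, Z) = (340*Z*z + 18)*Z = (18 + 340*Z*z)*Z = Z*(18 + 340*Z*z))
(-297 + 56*T(1))**2 + R(M(-9), -92) = (-297 + 56*3)**2 + 2*(-92)*(9 + 170*(-92)*(-21)) = (-297 + 168)**2 + 2*(-92)*(9 + 328440) = (-129)**2 + 2*(-92)*328449 = 16641 - 60434616 = -60417975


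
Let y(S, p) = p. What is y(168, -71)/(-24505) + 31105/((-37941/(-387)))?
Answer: 98328313162/309914735 ≈ 317.28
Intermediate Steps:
y(168, -71)/(-24505) + 31105/((-37941/(-387))) = -71/(-24505) + 31105/((-37941/(-387))) = -71*(-1/24505) + 31105/((-37941*(-1/387))) = 71/24505 + 31105/(12647/129) = 71/24505 + 31105*(129/12647) = 71/24505 + 4012545/12647 = 98328313162/309914735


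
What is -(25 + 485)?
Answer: -510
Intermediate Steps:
-(25 + 485) = -1*510 = -510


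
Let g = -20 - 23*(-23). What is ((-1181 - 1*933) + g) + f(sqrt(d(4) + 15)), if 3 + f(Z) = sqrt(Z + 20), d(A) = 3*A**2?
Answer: -1608 + sqrt(20 + 3*sqrt(7)) ≈ -1602.7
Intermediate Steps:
g = 509 (g = -20 + 529 = 509)
f(Z) = -3 + sqrt(20 + Z) (f(Z) = -3 + sqrt(Z + 20) = -3 + sqrt(20 + Z))
((-1181 - 1*933) + g) + f(sqrt(d(4) + 15)) = ((-1181 - 1*933) + 509) + (-3 + sqrt(20 + sqrt(3*4**2 + 15))) = ((-1181 - 933) + 509) + (-3 + sqrt(20 + sqrt(3*16 + 15))) = (-2114 + 509) + (-3 + sqrt(20 + sqrt(48 + 15))) = -1605 + (-3 + sqrt(20 + sqrt(63))) = -1605 + (-3 + sqrt(20 + 3*sqrt(7))) = -1608 + sqrt(20 + 3*sqrt(7))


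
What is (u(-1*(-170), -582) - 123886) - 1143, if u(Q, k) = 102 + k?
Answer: -125509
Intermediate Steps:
(u(-1*(-170), -582) - 123886) - 1143 = ((102 - 582) - 123886) - 1143 = (-480 - 123886) - 1143 = -124366 - 1143 = -125509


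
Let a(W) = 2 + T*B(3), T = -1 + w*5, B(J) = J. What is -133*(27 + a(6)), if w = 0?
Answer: -3458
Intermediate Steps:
T = -1 (T = -1 + 0*5 = -1 + 0 = -1)
a(W) = -1 (a(W) = 2 - 1*3 = 2 - 3 = -1)
-133*(27 + a(6)) = -133*(27 - 1) = -133*26 = -3458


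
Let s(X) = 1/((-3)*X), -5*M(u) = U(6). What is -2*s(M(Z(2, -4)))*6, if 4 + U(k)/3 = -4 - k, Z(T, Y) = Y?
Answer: 10/21 ≈ 0.47619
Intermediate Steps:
U(k) = -24 - 3*k (U(k) = -12 + 3*(-4 - k) = -12 + (-12 - 3*k) = -24 - 3*k)
M(u) = 42/5 (M(u) = -(-24 - 3*6)/5 = -(-24 - 18)/5 = -⅕*(-42) = 42/5)
s(X) = -1/(3*X)
-2*s(M(Z(2, -4)))*6 = -(-2)/(3*42/5)*6 = -(-2)*5/(3*42)*6 = -2*(-5/126)*6 = (5/63)*6 = 10/21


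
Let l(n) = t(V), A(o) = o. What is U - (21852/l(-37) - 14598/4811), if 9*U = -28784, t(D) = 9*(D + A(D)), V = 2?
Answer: -164630935/43299 ≈ -3802.2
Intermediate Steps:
t(D) = 18*D (t(D) = 9*(D + D) = 9*(2*D) = 18*D)
l(n) = 36 (l(n) = 18*2 = 36)
U = -28784/9 (U = (1/9)*(-28784) = -28784/9 ≈ -3198.2)
U - (21852/l(-37) - 14598/4811) = -28784/9 - (21852/36 - 14598/4811) = -28784/9 - (21852*(1/36) - 14598*1/4811) = -28784/9 - (607 - 14598/4811) = -28784/9 - 1*2905679/4811 = -28784/9 - 2905679/4811 = -164630935/43299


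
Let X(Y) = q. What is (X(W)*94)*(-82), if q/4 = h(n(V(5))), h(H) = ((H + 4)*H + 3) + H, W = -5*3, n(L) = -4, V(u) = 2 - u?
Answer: 30832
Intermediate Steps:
W = -15
h(H) = 3 + H + H*(4 + H) (h(H) = ((4 + H)*H + 3) + H = (H*(4 + H) + 3) + H = (3 + H*(4 + H)) + H = 3 + H + H*(4 + H))
q = -4 (q = 4*(3 + (-4)² + 5*(-4)) = 4*(3 + 16 - 20) = 4*(-1) = -4)
X(Y) = -4
(X(W)*94)*(-82) = -4*94*(-82) = -376*(-82) = 30832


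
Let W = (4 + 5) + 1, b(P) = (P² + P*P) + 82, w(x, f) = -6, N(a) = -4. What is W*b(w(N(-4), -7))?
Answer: 1540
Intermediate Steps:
b(P) = 82 + 2*P² (b(P) = (P² + P²) + 82 = 2*P² + 82 = 82 + 2*P²)
W = 10 (W = 9 + 1 = 10)
W*b(w(N(-4), -7)) = 10*(82 + 2*(-6)²) = 10*(82 + 2*36) = 10*(82 + 72) = 10*154 = 1540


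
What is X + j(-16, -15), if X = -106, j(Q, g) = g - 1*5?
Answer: -126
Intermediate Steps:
j(Q, g) = -5 + g (j(Q, g) = g - 5 = -5 + g)
X + j(-16, -15) = -106 + (-5 - 15) = -106 - 20 = -126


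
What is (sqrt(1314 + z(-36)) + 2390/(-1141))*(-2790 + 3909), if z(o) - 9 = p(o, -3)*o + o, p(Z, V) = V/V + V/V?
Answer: -2674410/1141 + 10071*sqrt(15) ≈ 36661.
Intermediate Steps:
p(Z, V) = 2 (p(Z, V) = 1 + 1 = 2)
z(o) = 9 + 3*o (z(o) = 9 + (2*o + o) = 9 + 3*o)
(sqrt(1314 + z(-36)) + 2390/(-1141))*(-2790 + 3909) = (sqrt(1314 + (9 + 3*(-36))) + 2390/(-1141))*(-2790 + 3909) = (sqrt(1314 + (9 - 108)) + 2390*(-1/1141))*1119 = (sqrt(1314 - 99) - 2390/1141)*1119 = (sqrt(1215) - 2390/1141)*1119 = (9*sqrt(15) - 2390/1141)*1119 = (-2390/1141 + 9*sqrt(15))*1119 = -2674410/1141 + 10071*sqrt(15)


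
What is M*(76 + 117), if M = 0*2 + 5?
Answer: 965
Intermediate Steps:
M = 5 (M = 0 + 5 = 5)
M*(76 + 117) = 5*(76 + 117) = 5*193 = 965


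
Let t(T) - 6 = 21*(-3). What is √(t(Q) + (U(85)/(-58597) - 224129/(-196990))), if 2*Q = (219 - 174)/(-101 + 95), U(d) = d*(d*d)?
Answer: I*√8839595201817303564410/11543023030 ≈ 8.1451*I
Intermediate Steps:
U(d) = d³ (U(d) = d*d² = d³)
Q = -15/4 (Q = ((219 - 174)/(-101 + 95))/2 = (45/(-6))/2 = (45*(-⅙))/2 = (½)*(-15/2) = -15/4 ≈ -3.7500)
t(T) = -57 (t(T) = 6 + 21*(-3) = 6 - 63 = -57)
√(t(Q) + (U(85)/(-58597) - 224129/(-196990))) = √(-57 + (85³/(-58597) - 224129/(-196990))) = √(-57 + (614125*(-1/58597) - 224129*(-1/196990))) = √(-57 + (-614125/58597 + 224129/196990)) = √(-57 - 107843196737/11543023030) = √(-765795509447/11543023030) = I*√8839595201817303564410/11543023030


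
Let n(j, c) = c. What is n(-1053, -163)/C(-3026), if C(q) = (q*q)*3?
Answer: -163/27470028 ≈ -5.9337e-6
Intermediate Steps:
C(q) = 3*q² (C(q) = q²*3 = 3*q²)
n(-1053, -163)/C(-3026) = -163/(3*(-3026)²) = -163/(3*9156676) = -163/27470028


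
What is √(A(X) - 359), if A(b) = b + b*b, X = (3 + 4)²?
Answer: √2091 ≈ 45.727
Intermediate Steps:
X = 49 (X = 7² = 49)
A(b) = b + b²
√(A(X) - 359) = √(49*(1 + 49) - 359) = √(49*50 - 359) = √(2450 - 359) = √2091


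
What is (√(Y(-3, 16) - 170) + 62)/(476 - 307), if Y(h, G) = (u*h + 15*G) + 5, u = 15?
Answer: 62/169 + √30/169 ≈ 0.39927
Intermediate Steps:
Y(h, G) = 5 + 15*G + 15*h (Y(h, G) = (15*h + 15*G) + 5 = (15*G + 15*h) + 5 = 5 + 15*G + 15*h)
(√(Y(-3, 16) - 170) + 62)/(476 - 307) = (√((5 + 15*16 + 15*(-3)) - 170) + 62)/(476 - 307) = (√((5 + 240 - 45) - 170) + 62)/169 = (√(200 - 170) + 62)*(1/169) = (√30 + 62)*(1/169) = (62 + √30)*(1/169) = 62/169 + √30/169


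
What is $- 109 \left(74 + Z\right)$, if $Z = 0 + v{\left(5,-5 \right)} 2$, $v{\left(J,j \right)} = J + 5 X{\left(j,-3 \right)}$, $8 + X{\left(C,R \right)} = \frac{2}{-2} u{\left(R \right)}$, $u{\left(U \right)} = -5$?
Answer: $-5886$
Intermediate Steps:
$X{\left(C,R \right)} = -3$ ($X{\left(C,R \right)} = -8 + \frac{2}{-2} \left(-5\right) = -8 + 2 \left(- \frac{1}{2}\right) \left(-5\right) = -8 - -5 = -8 + 5 = -3$)
$v{\left(J,j \right)} = -15 + J$ ($v{\left(J,j \right)} = J + 5 \left(-3\right) = J - 15 = -15 + J$)
$Z = -20$ ($Z = 0 + \left(-15 + 5\right) 2 = 0 - 20 = -20$)
$- 109 \left(74 + Z\right) = - 109 \left(74 - 20\right) = \left(-109\right) 54 = -5886$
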